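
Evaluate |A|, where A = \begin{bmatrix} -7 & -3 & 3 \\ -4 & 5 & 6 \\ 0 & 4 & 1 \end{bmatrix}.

Expand along row 3:
  − 4 · |-7 3; -4 6| = −4·(-42 − (-12)) = 120
  + 1 · |-7 -3; -4 5| = 1·(-35 − 12) = -47
Sum: (120) + (-47) = 73

73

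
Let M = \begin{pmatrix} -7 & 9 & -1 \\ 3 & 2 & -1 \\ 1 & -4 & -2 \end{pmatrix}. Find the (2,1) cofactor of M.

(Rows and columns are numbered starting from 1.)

Delete row 2 and column 1; the remaining 2×2 submatrix is [9 -1; -4 -2].
Its determinant is 9·(-2) − (-1)·(-4) = -22.
The cofactor carries sign (−1)^(2+1) = −1, so C_{2,1} = −(-22) = 22.

The cofactor is 22.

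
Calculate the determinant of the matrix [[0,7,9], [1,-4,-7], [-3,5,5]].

Expand along row 1:
  − 7 · |1 -7; -3 5| = −7·(5 − 21) = 112
  + 9 · |1 -4; -3 5| = 9·(5 − 12) = -63
Sum: (112) + (-63) = 49

49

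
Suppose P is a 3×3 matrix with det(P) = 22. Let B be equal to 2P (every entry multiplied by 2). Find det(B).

For a 3×3 matrix, det(2P) = 2^3·det(P) = 8·det(P).
det(B) = (8)·(22) = 176

det(B) = 176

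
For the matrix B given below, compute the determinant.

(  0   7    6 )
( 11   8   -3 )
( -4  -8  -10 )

Expand along column 1:
  − 11 · |7 6; -8 -10| = −11·(-70 − (-48)) = 242
  + (-4) · |7 6; 8 -3| = (-4)·(-21 − 48) = 276
Sum: (242) + (276) = 518

|B| = 518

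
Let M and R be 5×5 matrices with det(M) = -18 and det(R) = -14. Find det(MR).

252

det(MR) = det(M)·det(R) = (-18)·(-14) = 252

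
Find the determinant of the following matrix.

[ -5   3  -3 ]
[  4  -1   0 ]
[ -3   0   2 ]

-5

Expand along row 2:
  − 4 · |3 -3; 0 2| = −4·(6 − 0) = -24
  + (-1) · |-5 -3; -3 2| = (-1)·(-10 − 9) = 19
Sum: (-24) + (19) = -5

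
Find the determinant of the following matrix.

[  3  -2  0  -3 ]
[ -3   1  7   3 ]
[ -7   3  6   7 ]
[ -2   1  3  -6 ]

Expand along row 1 (it has 1 zero):
  + (3) · M_11   where M_11 = det([1 7 3; 3 6 7; 1 3 -6]) = 127
  − (-2) · M_12   where M_12 = det([-3 7 3; -7 6 7; -2 3 -6]) = -248
  − (-3) · M_14   where M_14 = det([-3 1 7; -7 3 6; -2 1 3]) = -7
det = (+1)·(3)·(127) + (-1)·(-2)·(-248) + (-1)·(-3)·(-7) = -136

-136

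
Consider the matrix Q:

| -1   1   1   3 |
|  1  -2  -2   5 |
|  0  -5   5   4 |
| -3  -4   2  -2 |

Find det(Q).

-454

Expand along row 3 (it has 1 zero):
  − (-5) · M_32   where M_32 = det([-1 1 3; 1 -2 5; -3 2 -2]) = -19
  + (5) · M_33   where M_33 = det([-1 1 3; 1 -2 5; -3 -4 -2]) = -67
  − (4) · M_34   where M_34 = det([-1 1 1; 1 -2 -2; -3 -4 2]) = 6
det = (-1)·(-5)·(-19) + (+1)·(5)·(-67) + (-1)·(4)·(6) = -454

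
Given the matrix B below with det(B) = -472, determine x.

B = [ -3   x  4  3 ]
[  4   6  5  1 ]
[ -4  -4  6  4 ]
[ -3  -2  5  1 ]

Expanding along the row containing x, det(B) is linear in x: det(B) = (98)·x + (312).
Set (98)·x + (312) = -472  ⇒  (98)·x = -784  ⇒  x = -8.

-8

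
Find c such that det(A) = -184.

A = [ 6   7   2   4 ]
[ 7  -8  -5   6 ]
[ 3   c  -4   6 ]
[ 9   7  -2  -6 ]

c = -9

Expanding along the row containing c, det(A) is linear in c: det(A) = (-568)·c + (-5296).
Set (-568)·c + (-5296) = -184  ⇒  (-568)·c = 5112  ⇒  c = -9.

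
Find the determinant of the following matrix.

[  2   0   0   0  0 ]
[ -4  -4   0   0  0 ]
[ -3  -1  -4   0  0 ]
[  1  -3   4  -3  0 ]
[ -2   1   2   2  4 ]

The matrix is lower triangular, so the determinant is the product of the diagonal entries:
det = (2) · (-4) · (-4) · (-3) · (4) = -384

-384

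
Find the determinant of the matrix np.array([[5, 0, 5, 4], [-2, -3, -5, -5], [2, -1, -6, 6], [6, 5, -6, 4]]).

Expand along row 1 (it has 1 zero):
  + (5) · M_11   where M_11 = det([-3 -5 -5; -1 -6 6; 5 -6 4]) = -386
  + (5) · M_13   where M_13 = det([-2 -3 -5; 2 -1 6; 6 5 4]) = -96
  − (4) · M_14   where M_14 = det([-2 -3 -5; 2 -1 -6; 6 5 -6]) = -80
det = (+1)·(5)·(-386) + (+1)·(5)·(-96) + (-1)·(4)·(-80) = -2090

-2090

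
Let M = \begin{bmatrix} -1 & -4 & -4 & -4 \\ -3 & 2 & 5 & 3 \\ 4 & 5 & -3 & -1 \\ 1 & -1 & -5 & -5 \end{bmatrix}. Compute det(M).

Expand along row 1:
  + (-1) · M_11   where M_11 = det([2 5 3; 5 -3 -1; -1 -5 -5]) = 66
  − (-4) · M_12   where M_12 = det([-3 5 3; 4 -3 -1; 1 -5 -5]) = 14
  + (-4) · M_13   where M_13 = det([-3 2 3; 4 5 -1; 1 -1 -5]) = 89
  − (-4) · M_14   where M_14 = det([-3 2 5; 4 5 -3; 1 -1 -5]) = 73
det = (+1)·(-1)·(66) + (-1)·(-4)·(14) + (+1)·(-4)·(89) + (-1)·(-4)·(73) = -74

-74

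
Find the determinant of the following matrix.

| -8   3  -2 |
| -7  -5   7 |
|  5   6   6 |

841

Expand along column 1:
  + (-8) · |-5 7; 6 6| = (-8)·(-30 − 42) = 576
  − (-7) · |3 -2; 6 6| = −(-7)·(18 − (-12)) = 210
  + 5 · |3 -2; -5 7| = 5·(21 − 10) = 55
Sum: (576) + (210) + (55) = 841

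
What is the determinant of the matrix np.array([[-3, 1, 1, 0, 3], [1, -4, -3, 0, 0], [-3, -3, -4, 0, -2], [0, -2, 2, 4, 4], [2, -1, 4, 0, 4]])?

772

Expand along column 4 (it has 4 zeros):
  + (4) · M_44   where M_44 = det([-3 1 1 3; 1 -4 -3 0; -3 -3 -4 -2; 2 -1 4 4]) = 193
det = (+1)·(4)·(193) = 772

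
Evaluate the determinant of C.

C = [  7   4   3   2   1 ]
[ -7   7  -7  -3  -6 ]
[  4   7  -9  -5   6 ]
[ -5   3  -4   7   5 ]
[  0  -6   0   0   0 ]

det(C) = 32796

Expand along row 5 (it has 4 zeros):
  − (-6) · M_52   where M_52 = det([7 3 2 1; -7 -7 -3 -6; 4 -9 -5 6; -5 -4 7 5]) = 5466
det = (-1)·(-6)·(5466) = 32796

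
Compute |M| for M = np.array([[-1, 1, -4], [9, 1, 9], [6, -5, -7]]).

Expand along row 1:
  + (-1) · |1 9; -5 -7| = (-1)·(-7 − (-45)) = -38
  − 1 · |9 9; 6 -7| = −1·(-63 − 54) = 117
  + (-4) · |9 1; 6 -5| = (-4)·(-45 − 6) = 204
Sum: (-38) + (117) + (204) = 283

The determinant is 283.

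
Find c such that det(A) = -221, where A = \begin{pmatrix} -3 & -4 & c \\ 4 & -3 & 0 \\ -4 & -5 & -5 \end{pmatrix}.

c = 3

Expanding along the column containing c, det(A) is linear in c: det(A) = (-32)·c + (-125).
Set (-32)·c + (-125) = -221  ⇒  (-32)·c = -96  ⇒  c = 3.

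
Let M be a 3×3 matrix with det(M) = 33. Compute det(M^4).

1185921

det(M^4) = (det M)^4 = (33)^4 = 1185921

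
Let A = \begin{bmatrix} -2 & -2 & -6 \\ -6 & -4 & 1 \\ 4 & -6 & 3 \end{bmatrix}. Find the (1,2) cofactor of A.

Delete row 1 and column 2; the remaining 2×2 submatrix is [-6 1; 4 3].
Its determinant is (-6)·3 − 1·4 = -22.
The cofactor carries sign (−1)^(1+2) = −1, so C_{1,2} = −(-22) = 22.

The cofactor is 22.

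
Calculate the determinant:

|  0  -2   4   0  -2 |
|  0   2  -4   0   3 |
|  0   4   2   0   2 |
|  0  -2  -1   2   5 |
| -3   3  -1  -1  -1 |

Expand along column 1 (it has 4 zeros):
  + (-3) · M_51   where M_51 = det([-2 4 0 -2; 2 -4 0 3; 4 2 0 2; -2 -1 2 5]) = -40
det = (+1)·(-3)·(-40) = 120

The determinant is 120.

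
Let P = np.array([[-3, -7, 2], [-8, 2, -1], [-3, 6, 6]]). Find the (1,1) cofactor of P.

Delete row 1 and column 1; the remaining 2×2 submatrix is [2 -1; 6 6].
Its determinant is 2·6 − (-1)·6 = 18.
The cofactor carries sign (−1)^(1+1) = +1, so C_{1,1} = +(18) = 18.

18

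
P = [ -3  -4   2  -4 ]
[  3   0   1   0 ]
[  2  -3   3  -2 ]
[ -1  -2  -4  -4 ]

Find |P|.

Expand along row 2 (it has 2 zeros):
  − (3) · M_21   where M_21 = det([-4 2 -4; -3 3 -2; -2 -4 -4]) = -8
  − (1) · M_23   where M_23 = det([-3 -4 -4; 2 -3 -2; -1 -2 -4]) = -36
det = (-1)·(3)·(-8) + (-1)·(1)·(-36) = 60

60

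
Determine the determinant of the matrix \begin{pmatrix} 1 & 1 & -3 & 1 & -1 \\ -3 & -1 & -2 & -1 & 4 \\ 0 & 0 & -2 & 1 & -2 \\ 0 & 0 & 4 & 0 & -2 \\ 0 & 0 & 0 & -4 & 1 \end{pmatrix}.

The determinant is 88.

The matrix is block upper-triangular with a 2×2 block and a 3×3 block on the diagonal, so its determinant equals the product of the determinants of the diagonal blocks.
det of the 2×2 block = 2
det of the 3×3 block = 44
det = (2)·(44) = 88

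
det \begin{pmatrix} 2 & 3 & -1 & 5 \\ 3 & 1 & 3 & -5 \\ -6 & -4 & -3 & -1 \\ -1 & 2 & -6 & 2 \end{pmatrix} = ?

The determinant is 78.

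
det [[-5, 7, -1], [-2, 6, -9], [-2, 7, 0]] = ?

The determinant is -187.

Expand along row 3:
  + (-2) · |7 -1; 6 -9| = (-2)·(-63 − (-6)) = 114
  − 7 · |-5 -1; -2 -9| = −7·(45 − 2) = -301
Sum: (114) + (-301) = -187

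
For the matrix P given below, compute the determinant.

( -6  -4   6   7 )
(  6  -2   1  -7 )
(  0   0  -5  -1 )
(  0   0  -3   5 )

P is block upper-triangular with a 2×2 block and a 2×2 block on the diagonal, so its determinant equals the product of the determinants of the diagonal blocks.
det of the 2×2 block = 36
det of the 2×2 block = -28
det = (36)·(-28) = -1008

-1008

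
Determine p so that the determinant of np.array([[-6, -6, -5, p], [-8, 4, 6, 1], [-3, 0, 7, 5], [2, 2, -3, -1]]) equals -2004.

p = 9

Expanding along the column containing p, det(M) is linear in p: det(M) = (-96)·p + (-1140).
Set (-96)·p + (-1140) = -2004  ⇒  (-96)·p = -864  ⇒  p = 9.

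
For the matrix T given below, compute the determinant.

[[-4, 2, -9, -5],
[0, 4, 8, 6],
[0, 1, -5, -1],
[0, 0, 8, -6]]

-992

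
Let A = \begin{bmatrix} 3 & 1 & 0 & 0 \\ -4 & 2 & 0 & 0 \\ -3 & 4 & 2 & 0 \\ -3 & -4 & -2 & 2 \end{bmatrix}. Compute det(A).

A is block lower-triangular with a 2×2 block and a 2×2 block on the diagonal, so its determinant equals the product of the determinants of the diagonal blocks.
det of the 2×2 block = 10
det of the 2×2 block = 4
det = (10)·(4) = 40

det(A) = 40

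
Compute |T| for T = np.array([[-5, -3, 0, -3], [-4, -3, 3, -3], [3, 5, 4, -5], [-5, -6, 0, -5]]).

-390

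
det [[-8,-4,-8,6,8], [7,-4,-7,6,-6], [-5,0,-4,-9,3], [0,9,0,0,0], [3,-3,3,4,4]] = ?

Expand along row 4 (it has 4 zeros):
  + (9) · M_42   where M_42 = det([-8 -8 6 8; 7 -7 6 -6; -5 -4 -9 3; 3 3 4 4]) = -8016
det = (+1)·(9)·(-8016) = -72144

-72144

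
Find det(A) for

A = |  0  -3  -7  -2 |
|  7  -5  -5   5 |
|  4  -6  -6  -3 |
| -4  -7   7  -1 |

2886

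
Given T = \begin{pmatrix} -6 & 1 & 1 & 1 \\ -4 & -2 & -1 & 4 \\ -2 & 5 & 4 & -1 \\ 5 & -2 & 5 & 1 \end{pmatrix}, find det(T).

-468

Expand along row 1:
  + (-6) · M_11   where M_11 = det([-2 -1 4; 5 4 -1; -2 5 1]) = 117
  − (1) · M_12   where M_12 = det([-4 -1 4; -2 4 -1; 5 5 1]) = -153
  + (1) · M_13   where M_13 = det([-4 -2 4; -2 5 -1; 5 -2 1]) = -90
  − (1) · M_14   where M_14 = det([-4 -2 -1; -2 5 4; 5 -2 5]) = -171
det = (+1)·(-6)·(117) + (-1)·(1)·(-153) + (+1)·(1)·(-90) + (-1)·(1)·(-171) = -468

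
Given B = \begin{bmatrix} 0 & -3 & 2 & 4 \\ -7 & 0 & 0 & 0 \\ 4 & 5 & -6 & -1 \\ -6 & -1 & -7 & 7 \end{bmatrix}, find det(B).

Expand along row 2 (it has 3 zeros):
  − (-7) · M_21   where M_21 = det([-3 2 4; 5 -6 -1; -1 -7 7]) = -85
det = (-1)·(-7)·(-85) = -595

det(B) = -595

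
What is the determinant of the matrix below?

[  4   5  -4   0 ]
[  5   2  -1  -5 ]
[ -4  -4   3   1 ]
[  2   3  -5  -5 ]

Expand along row 1 (it has 1 zero):
  + (4) · M_11   where M_11 = det([2 -1 -5; -4 3 1; 3 -5 -5]) = -58
  − (5) · M_12   where M_12 = det([5 -1 -5; -4 3 1; 2 -5 -5]) = -102
  + (-4) · M_13   where M_13 = det([5 2 -5; -4 -4 1; 2 3 -5]) = 69
det = (+1)·(4)·(-58) + (-1)·(5)·(-102) + (+1)·(-4)·(69) = 2

2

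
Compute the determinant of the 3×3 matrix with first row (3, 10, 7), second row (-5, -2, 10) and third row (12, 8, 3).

980

Expand along row 1:
  + 3 · |-2 10; 8 3| = 3·(-6 − 80) = -258
  − 10 · |-5 10; 12 3| = −10·(-15 − 120) = 1350
  + 7 · |-5 -2; 12 8| = 7·(-40 − (-24)) = -112
Sum: (-258) + (1350) + (-112) = 980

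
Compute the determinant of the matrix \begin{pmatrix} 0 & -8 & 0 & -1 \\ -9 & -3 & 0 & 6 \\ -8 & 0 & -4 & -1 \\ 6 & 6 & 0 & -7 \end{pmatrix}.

Expand along column 3 (it has 3 zeros):
  + (-4) · M_33   where M_33 = det([0 -8 -1; -9 -3 6; 6 6 -7]) = 252
det = (+1)·(-4)·(252) = -1008

-1008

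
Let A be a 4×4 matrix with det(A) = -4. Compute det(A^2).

The determinant is 16.

det(A^2) = (det A)^2 = (-4)^2 = 16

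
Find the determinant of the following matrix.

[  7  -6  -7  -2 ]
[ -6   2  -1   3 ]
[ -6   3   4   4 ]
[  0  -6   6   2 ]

Expand along row 4 (it has 1 zero):
  + (-6) · M_42   where M_42 = det([7 -7 -2; -6 -1 3; -6 4 4]) = -94
  − (6) · M_43   where M_43 = det([7 -6 -2; -6 2 3; -6 3 4]) = -31
  + (2) · M_44   where M_44 = det([7 -6 -7; -6 2 -1; -6 3 4]) = -61
det = (+1)·(-6)·(-94) + (-1)·(6)·(-31) + (+1)·(2)·(-61) = 628

The determinant is 628.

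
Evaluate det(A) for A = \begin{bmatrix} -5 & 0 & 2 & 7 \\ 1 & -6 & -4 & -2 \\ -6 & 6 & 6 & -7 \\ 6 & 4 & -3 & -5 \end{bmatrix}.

The determinant is -1440.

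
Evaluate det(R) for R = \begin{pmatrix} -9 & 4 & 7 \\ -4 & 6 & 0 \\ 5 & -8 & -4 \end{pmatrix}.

Expand along column 3:
  + 7 · |-4 6; 5 -8| = 7·(32 − 30) = 14
  + (-4) · |-9 4; -4 6| = (-4)·(-54 − (-16)) = 152
Sum: (14) + (152) = 166

166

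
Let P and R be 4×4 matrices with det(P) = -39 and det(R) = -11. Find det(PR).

|PR| = 429

det(PR) = det(P)·det(R) = (-39)·(-11) = 429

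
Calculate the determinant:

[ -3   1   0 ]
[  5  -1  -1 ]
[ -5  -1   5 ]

-2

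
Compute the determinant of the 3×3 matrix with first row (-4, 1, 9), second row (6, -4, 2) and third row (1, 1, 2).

Expand along row 1:
  + (-4) · |-4 2; 1 2| = (-4)·(-8 − 2) = 40
  − 1 · |6 2; 1 2| = −1·(12 − 2) = -10
  + 9 · |6 -4; 1 1| = 9·(6 − (-4)) = 90
Sum: (40) + (-10) + (90) = 120

120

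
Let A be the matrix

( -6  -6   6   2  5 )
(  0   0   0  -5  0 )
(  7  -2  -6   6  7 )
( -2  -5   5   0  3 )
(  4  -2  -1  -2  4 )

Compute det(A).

The determinant is -975.

Expand along row 2 (it has 4 zeros):
  + (-5) · M_24   where M_24 = det([-6 -6 6 5; 7 -2 -6 7; -2 -5 5 3; 4 -2 -1 4]) = 195
det = (+1)·(-5)·(195) = -975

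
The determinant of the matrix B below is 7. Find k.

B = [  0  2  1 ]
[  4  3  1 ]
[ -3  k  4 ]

k = 9

Expanding along the row containing k, det(B) is linear in k: det(B) = (4)·k + (-29).
Set (4)·k + (-29) = 7  ⇒  (4)·k = 36  ⇒  k = 9.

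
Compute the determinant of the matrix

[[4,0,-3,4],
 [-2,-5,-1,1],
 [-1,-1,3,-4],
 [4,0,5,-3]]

-191

Expand along column 2 (it has 2 zeros):
  + (-5) · M_22   where M_22 = det([4 -3 4; -1 3 -4; 4 5 -3]) = 33
  − (-1) · M_32   where M_32 = det([4 -3 4; -2 -1 1; 4 5 -3]) = -26
det = (+1)·(-5)·(33) + (-1)·(-1)·(-26) = -191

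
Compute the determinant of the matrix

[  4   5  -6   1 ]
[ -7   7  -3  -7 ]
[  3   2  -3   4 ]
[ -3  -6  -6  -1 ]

Expand along row 1:
  + (4) · M_11   where M_11 = det([7 -3 -7; 2 -3 4; -6 -6 -1]) = 465
  − (5) · M_12   where M_12 = det([-7 -3 -7; 3 -3 4; -3 -6 -1]) = 27
  + (-6) · M_13   where M_13 = det([-7 7 -7; 3 2 4; -3 -6 -1]) = -133
  − (1) · M_14   where M_14 = det([-7 7 -3; 3 2 -3; -3 -6 -6]) = 435
det = (+1)·(4)·(465) + (-1)·(5)·(27) + (+1)·(-6)·(-133) + (-1)·(1)·(435) = 2088

2088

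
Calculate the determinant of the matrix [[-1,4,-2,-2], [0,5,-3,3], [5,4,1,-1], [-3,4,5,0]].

Expand along row 2 (it has 1 zero):
  + (5) · M_22   where M_22 = det([-1 -2 -2; 5 1 -1; -3 5 0]) = -67
  − (-3) · M_23   where M_23 = det([-1 4 -2; 5 4 -1; -3 4 0]) = -56
  + (3) · M_24   where M_24 = det([-1 4 -2; 5 4 1; -3 4 5]) = -192
det = (+1)·(5)·(-67) + (-1)·(-3)·(-56) + (+1)·(3)·(-192) = -1079

The determinant is -1079.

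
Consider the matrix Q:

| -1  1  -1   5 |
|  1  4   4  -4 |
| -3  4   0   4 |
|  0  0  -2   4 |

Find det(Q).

det(Q) = 64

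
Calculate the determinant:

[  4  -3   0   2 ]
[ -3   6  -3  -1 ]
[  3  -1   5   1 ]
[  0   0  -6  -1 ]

The determinant is -150.

Expand along row 4 (it has 2 zeros):
  − (-6) · M_43   where M_43 = det([4 -3 2; -3 6 -1; 3 -1 1]) = -10
  + (-1) · M_44   where M_44 = det([4 -3 0; -3 6 -3; 3 -1 5]) = 90
det = (-1)·(-6)·(-10) + (+1)·(-1)·(90) = -150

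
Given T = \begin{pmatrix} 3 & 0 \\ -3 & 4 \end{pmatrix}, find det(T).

det(T) = 3·4 − 0·(-3) = 12 − 0 = 12

|T| = 12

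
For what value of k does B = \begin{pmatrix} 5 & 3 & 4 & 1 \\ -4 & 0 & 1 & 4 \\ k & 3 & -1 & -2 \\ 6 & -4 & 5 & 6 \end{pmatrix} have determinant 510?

-7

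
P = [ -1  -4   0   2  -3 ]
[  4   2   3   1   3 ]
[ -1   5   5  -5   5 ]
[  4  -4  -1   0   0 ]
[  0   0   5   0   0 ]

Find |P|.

680

Expand along row 5 (it has 4 zeros):
  + (5) · M_53   where M_53 = det([-1 -4 2 -3; 4 2 1 3; -1 5 -5 5; 4 -4 0 0]) = 136
det = (+1)·(5)·(136) = 680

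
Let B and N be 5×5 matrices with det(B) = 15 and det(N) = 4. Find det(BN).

det(BN) = det(B)·det(N) = (15)·(4) = 60

60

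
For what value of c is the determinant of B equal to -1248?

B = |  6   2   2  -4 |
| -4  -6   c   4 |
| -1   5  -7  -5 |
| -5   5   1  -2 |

4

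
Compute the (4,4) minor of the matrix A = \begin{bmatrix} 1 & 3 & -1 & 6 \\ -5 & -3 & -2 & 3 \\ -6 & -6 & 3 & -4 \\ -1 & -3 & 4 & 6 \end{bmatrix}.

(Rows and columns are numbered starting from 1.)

48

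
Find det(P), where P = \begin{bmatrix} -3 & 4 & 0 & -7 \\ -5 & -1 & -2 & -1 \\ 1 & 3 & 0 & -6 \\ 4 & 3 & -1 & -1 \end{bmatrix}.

det(P) = -201

Expand along column 3 (it has 2 zeros):
  − (-2) · M_23   where M_23 = det([-3 4 -7; 1 3 -6; 4 3 -1]) = -74
  − (-1) · M_43   where M_43 = det([-3 4 -7; -5 -1 -1; 1 3 -6]) = -53
det = (-1)·(-2)·(-74) + (-1)·(-1)·(-53) = -201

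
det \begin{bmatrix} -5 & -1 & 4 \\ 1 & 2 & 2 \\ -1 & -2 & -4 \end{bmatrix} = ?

The determinant is 18.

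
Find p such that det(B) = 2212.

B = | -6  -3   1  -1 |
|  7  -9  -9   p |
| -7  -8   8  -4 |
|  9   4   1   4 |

p = -3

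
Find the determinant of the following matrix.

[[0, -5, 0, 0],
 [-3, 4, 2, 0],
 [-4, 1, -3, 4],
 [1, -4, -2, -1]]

-165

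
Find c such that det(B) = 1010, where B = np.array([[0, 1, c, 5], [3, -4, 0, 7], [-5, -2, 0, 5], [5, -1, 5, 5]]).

-1

Expanding along the row containing c, det(B) is linear in c: det(B) = (-110)·c + (900).
Set (-110)·c + (900) = 1010  ⇒  (-110)·c = 110  ⇒  c = -1.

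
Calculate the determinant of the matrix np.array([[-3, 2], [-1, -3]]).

11

det = (-3)·(-3) − 2·(-1) = 9 − (-2) = 11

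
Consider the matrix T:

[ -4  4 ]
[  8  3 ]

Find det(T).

det(T) = (-4)·3 − 4·8 = -12 − 32 = -44

-44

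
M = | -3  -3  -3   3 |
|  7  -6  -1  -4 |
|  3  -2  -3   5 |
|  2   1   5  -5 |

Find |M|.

det(M) = -597

Expand along row 1:
  + (-3) · M_11   where M_11 = det([-6 -1 -4; -2 -3 5; 1 5 -5]) = 93
  − (-3) · M_12   where M_12 = det([7 -1 -4; 3 -3 5; 2 5 -5]) = -179
  + (-3) · M_13   where M_13 = det([7 -6 -4; 3 -2 5; 2 1 -5]) = -143
  − (3) · M_14   where M_14 = det([7 -6 -1; 3 -2 -3; 2 1 5]) = 70
det = (+1)·(-3)·(93) + (-1)·(-3)·(-179) + (+1)·(-3)·(-143) + (-1)·(3)·(70) = -597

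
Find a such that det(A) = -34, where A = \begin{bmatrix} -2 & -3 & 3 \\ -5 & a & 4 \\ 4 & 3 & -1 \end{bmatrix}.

Expanding along the column containing a, det(A) is linear in a: det(A) = (-10)·a + (-54).
Set (-10)·a + (-54) = -34  ⇒  (-10)·a = 20  ⇒  a = -2.

-2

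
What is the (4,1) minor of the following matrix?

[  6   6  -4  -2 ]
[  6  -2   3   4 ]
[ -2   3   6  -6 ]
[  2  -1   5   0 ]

Delete row 4 and column 1; the remaining 3×3 submatrix is [6 -4 -2; -2 3 4; 3 6 -6].
Its determinant is -210.

The minor is -210.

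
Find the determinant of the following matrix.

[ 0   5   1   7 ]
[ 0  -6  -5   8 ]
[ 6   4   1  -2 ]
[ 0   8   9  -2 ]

-2136

Expand along column 1 (it has 3 zeros):
  + (6) · M_31   where M_31 = det([5 1 7; -6 -5 8; 8 9 -2]) = -356
det = (+1)·(6)·(-356) = -2136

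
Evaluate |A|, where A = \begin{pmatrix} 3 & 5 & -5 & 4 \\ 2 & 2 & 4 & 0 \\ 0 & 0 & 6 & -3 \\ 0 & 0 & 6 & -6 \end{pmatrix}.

The determinant is 72.

A is block upper-triangular with a 2×2 block and a 2×2 block on the diagonal, so its determinant equals the product of the determinants of the diagonal blocks.
det of the 2×2 block = -4
det of the 2×2 block = -18
det = (-4)·(-18) = 72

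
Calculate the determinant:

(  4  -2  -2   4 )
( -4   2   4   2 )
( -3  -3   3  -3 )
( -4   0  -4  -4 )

720

Expand along row 4 (it has 1 zero):
  − (-4) · M_41   where M_41 = det([-2 -2 4; 2 4 2; -3 3 -3]) = 108
  − (-4) · M_43   where M_43 = det([4 -2 4; -4 2 2; -3 -3 -3]) = 108
  + (-4) · M_44   where M_44 = det([4 -2 -2; -4 2 4; -3 -3 3]) = 36
det = (-1)·(-4)·(108) + (-1)·(-4)·(108) + (+1)·(-4)·(36) = 720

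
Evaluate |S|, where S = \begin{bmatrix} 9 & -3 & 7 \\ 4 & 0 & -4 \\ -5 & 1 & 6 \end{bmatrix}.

Expand along column 2:
  − (-3) · |4 -4; -5 6| = −(-3)·(24 − 20) = 12
  − 1 · |9 7; 4 -4| = −1·(-36 − 28) = 64
Sum: (12) + (64) = 76

The determinant is 76.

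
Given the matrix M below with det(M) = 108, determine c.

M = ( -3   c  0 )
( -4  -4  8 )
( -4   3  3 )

Expanding along the column containing c, det(M) is linear in c: det(M) = (-20)·c + (108).
Set (-20)·c + (108) = 108  ⇒  (-20)·c = 0  ⇒  c = 0.

c = 0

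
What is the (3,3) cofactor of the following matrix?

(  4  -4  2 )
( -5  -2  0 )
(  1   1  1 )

-28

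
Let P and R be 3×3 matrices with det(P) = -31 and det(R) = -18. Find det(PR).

det(PR) = det(P)·det(R) = (-31)·(-18) = 558

558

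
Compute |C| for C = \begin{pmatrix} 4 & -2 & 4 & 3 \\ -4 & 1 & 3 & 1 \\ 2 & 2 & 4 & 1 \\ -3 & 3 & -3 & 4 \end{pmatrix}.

|C| = -644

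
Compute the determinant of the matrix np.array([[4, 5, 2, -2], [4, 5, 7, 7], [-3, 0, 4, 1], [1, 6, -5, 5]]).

The determinant is -2143.

Expand along row 3 (it has 1 zero):
  + (-3) · M_31   where M_31 = det([5 2 -2; 5 7 7; 6 -5 5]) = 518
  + (4) · M_33   where M_33 = det([4 5 -2; 4 5 7; 1 6 5]) = -171
  − (1) · M_34   where M_34 = det([4 5 2; 4 5 7; 1 6 -5]) = -95
det = (+1)·(-3)·(518) + (+1)·(4)·(-171) + (-1)·(1)·(-95) = -2143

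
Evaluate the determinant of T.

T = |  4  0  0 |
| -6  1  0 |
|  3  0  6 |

24

T is lower triangular, so det(T) is the product of the diagonal entries:
det = (4) · (1) · (6) = 24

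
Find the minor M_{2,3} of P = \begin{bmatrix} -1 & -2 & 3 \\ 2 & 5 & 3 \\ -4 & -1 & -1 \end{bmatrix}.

-7

Delete row 2 and column 3; the remaining 2×2 submatrix is [-1 -2; -4 -1].
Its determinant is (-1)·(-1) − (-2)·(-4) = -7.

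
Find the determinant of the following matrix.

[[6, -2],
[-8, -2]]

det = 6·(-2) − (-2)·(-8) = -12 − 16 = -28

-28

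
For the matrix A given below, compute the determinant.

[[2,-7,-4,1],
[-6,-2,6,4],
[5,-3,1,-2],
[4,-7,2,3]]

det(A) = -1072

Expand along row 1:
  + (2) · M_11   where M_11 = det([-2 6 4; -3 1 -2; -7 2 3]) = 128
  − (-7) · M_12   where M_12 = det([-6 6 4; 5 1 -2; 4 2 3]) = -156
  + (-4) · M_13   where M_13 = det([-6 -2 4; 5 -3 -2; 4 -7 3]) = 92
  − (1) · M_14   where M_14 = det([-6 -2 6; 5 -3 1; 4 -7 2]) = -132
det = (+1)·(2)·(128) + (-1)·(-7)·(-156) + (+1)·(-4)·(92) + (-1)·(1)·(-132) = -1072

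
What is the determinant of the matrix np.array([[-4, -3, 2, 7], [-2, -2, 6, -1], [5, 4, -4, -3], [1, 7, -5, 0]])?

Expand along row 4 (it has 1 zero):
  − (1) · M_41   where M_41 = det([-3 2 7; -2 6 -1; 4 -4 -3]) = -66
  + (7) · M_42   where M_42 = det([-4 2 7; -2 6 -1; 5 -4 -3]) = -88
  − (-5) · M_43   where M_43 = det([-4 -3 7; -2 -2 -1; 5 4 -3]) = 7
det = (-1)·(1)·(-66) + (+1)·(7)·(-88) + (-1)·(-5)·(7) = -515

The determinant is -515.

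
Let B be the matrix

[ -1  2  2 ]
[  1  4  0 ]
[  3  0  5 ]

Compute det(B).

det(B) = -54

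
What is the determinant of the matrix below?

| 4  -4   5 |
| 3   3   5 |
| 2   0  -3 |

The determinant is -142.

Expand along column 2:
  − (-4) · |3 5; 2 -3| = −(-4)·(-9 − 10) = -76
  + 3 · |4 5; 2 -3| = 3·(-12 − 10) = -66
Sum: (-76) + (-66) = -142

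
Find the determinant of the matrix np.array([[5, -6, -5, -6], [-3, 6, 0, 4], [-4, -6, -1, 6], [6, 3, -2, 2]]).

-2268

Expand along row 2 (it has 1 zero):
  − (-3) · M_21   where M_21 = det([-6 -5 -6; -6 -1 6; 3 -2 2]) = -300
  + (6) · M_22   where M_22 = det([5 -5 -6; -4 -1 6; 6 -2 2]) = -254
  + (4) · M_24   where M_24 = det([5 -6 -5; -4 -6 -1; 6 3 -2]) = 39
det = (-1)·(-3)·(-300) + (+1)·(6)·(-254) + (+1)·(4)·(39) = -2268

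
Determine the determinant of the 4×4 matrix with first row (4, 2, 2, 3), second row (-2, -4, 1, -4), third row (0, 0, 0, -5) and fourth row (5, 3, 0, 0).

The determinant is 130.

Expand along row 3 (it has 3 zeros):
  − (-5) · M_34   where M_34 = det([4 2 2; -2 -4 1; 5 3 0]) = 26
det = (-1)·(-5)·(26) = 130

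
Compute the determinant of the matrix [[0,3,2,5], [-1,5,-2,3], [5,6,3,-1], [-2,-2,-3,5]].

Expand along row 1 (it has 1 zero):
  − (3) · M_12   where M_12 = det([-1 -2 3; 5 3 -1; -2 -3 5]) = 7
  + (2) · M_13   where M_13 = det([-1 5 3; 5 6 -1; -2 -2 5]) = -137
  − (5) · M_14   where M_14 = det([-1 5 -2; 5 6 3; -2 -2 -3]) = 53
det = (-1)·(3)·(7) + (+1)·(2)·(-137) + (-1)·(5)·(53) = -560

-560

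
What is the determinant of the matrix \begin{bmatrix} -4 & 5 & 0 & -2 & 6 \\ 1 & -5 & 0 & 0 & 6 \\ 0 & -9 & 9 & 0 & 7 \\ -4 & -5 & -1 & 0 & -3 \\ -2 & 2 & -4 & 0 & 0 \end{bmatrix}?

Expand along column 4 (it has 4 zeros):
  − (-2) · M_14   where M_14 = det([1 -5 0 6; 0 -9 9 7; -4 -5 -1 -3; -2 2 -4 0]) = 1184
det = (-1)·(-2)·(1184) = 2368

The determinant is 2368.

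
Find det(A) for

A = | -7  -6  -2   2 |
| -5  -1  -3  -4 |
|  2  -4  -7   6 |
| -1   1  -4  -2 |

Expand along row 1:
  + (-7) · M_11   where M_11 = det([-1 -3 -4; -4 -7 6; 1 -4 -2]) = -124
  − (-6) · M_12   where M_12 = det([-5 -3 -4; 2 -7 6; -1 -4 -2]) = -124
  + (-2) · M_13   where M_13 = det([-5 -1 -4; 2 -4 6; -1 1 -2]) = 0
  − (2) · M_14   where M_14 = det([-5 -1 -3; 2 -4 -7; -1 1 -4]) = -124
det = (+1)·(-7)·(-124) + (-1)·(-6)·(-124) + (+1)·(-2)·(0) + (-1)·(2)·(-124) = 372

372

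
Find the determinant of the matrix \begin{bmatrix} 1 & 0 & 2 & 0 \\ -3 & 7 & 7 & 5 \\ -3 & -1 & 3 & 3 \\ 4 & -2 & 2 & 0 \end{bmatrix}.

Expand along row 1 (it has 2 zeros):
  + (1) · M_11   where M_11 = det([7 7 5; -1 3 3; -2 2 0]) = -64
  + (2) · M_13   where M_13 = det([-3 7 5; -3 -1 3; 4 -2 0]) = 116
det = (+1)·(1)·(-64) + (+1)·(2)·(116) = 168

168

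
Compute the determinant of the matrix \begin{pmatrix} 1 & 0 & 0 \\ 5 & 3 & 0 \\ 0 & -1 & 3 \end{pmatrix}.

9

The matrix is lower triangular, so the determinant is the product of the diagonal entries:
det = (1) · (3) · (3) = 9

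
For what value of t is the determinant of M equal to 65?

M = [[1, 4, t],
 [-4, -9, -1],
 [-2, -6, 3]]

Expanding along the row containing t, det(M) is linear in t: det(M) = (6)·t + (23).
Set (6)·t + (23) = 65  ⇒  (6)·t = 42  ⇒  t = 7.

t = 7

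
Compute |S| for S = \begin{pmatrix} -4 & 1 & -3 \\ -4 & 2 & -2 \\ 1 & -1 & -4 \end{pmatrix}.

Expand along column 1:
  + (-4) · |2 -2; -1 -4| = (-4)·(-8 − 2) = 40
  − (-4) · |1 -3; -1 -4| = −(-4)·(-4 − 3) = -28
  + 1 · |1 -3; 2 -2| = 1·(-2 − (-6)) = 4
Sum: (40) + (-28) + (4) = 16

|S| = 16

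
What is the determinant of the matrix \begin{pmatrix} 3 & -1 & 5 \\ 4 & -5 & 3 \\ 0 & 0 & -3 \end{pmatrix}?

33

Expand along row 3:
  + (-3) · |3 -1; 4 -5| = (-3)·(-15 − (-4)) = 33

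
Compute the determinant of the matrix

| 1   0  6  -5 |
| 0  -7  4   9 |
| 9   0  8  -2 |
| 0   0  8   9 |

Expand along column 2 (it has 3 zeros):
  + (-7) · M_22   where M_22 = det([1 6 -5; 9 8 -2; 0 8 9]) = -758
det = (+1)·(-7)·(-758) = 5306

The determinant is 5306.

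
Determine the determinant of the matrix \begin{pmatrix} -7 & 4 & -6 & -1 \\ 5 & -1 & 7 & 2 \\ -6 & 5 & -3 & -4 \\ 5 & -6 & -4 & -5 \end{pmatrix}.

196

Expand along row 1:
  + (-7) · M_11   where M_11 = det([-1 7 2; 5 -3 -4; -6 -4 -5]) = 268
  − (4) · M_12   where M_12 = det([5 7 2; -6 -3 -4; 5 -4 -5]) = -277
  + (-6) · M_13   where M_13 = det([5 -1 2; -6 5 -4; 5 -6 -5]) = -173
  − (-1) · M_14   where M_14 = det([5 -1 7; -6 5 -3; 5 -6 -4]) = -74
det = (+1)·(-7)·(268) + (-1)·(4)·(-277) + (+1)·(-6)·(-173) + (-1)·(-1)·(-74) = 196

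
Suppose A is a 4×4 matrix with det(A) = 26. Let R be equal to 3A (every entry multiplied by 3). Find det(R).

2106

For a 4×4 matrix, det(3A) = 3^4·det(A) = 81·det(A).
det(R) = (81)·(26) = 2106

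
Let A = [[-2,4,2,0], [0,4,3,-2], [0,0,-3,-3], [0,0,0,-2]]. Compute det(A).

-48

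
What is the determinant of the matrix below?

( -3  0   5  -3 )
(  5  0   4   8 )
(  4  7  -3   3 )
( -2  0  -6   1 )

1365

Expand along column 2 (it has 3 zeros):
  − (7) · M_32   where M_32 = det([-3 5 -3; 5 4 8; -2 -6 1]) = -195
det = (-1)·(7)·(-195) = 1365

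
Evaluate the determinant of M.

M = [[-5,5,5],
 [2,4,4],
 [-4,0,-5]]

The determinant is 150.

Expand along row 3:
  + (-4) · |5 5; 4 4| = (-4)·(20 − 20) = 0
  + (-5) · |-5 5; 2 4| = (-5)·(-20 − 10) = 150
Sum: (0) + (150) = 150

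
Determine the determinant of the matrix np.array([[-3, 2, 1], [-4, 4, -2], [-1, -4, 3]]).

The determinant is 36.

Expand along row 1:
  + (-3) · |4 -2; -4 3| = (-3)·(12 − 8) = -12
  − 2 · |-4 -2; -1 3| = −2·(-12 − 2) = 28
  + 1 · |-4 4; -1 -4| = 1·(16 − (-4)) = 20
Sum: (-12) + (28) + (20) = 36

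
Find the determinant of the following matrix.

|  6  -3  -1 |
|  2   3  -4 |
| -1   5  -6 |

-49

Expand along column 1:
  + 6 · |3 -4; 5 -6| = 6·(-18 − (-20)) = 12
  − 2 · |-3 -1; 5 -6| = −2·(18 − (-5)) = -46
  + (-1) · |-3 -1; 3 -4| = (-1)·(12 − (-3)) = -15
Sum: (12) + (-46) + (-15) = -49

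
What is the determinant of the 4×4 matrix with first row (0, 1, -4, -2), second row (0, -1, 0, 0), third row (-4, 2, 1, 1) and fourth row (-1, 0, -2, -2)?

The determinant is -18.

Expand along row 2 (it has 3 zeros):
  + (-1) · M_22   where M_22 = det([0 -4 -2; -4 1 1; -1 -2 -2]) = 18
det = (+1)·(-1)·(18) = -18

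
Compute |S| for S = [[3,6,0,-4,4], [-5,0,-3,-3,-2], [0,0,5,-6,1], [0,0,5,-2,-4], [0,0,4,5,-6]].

S is block upper-triangular with a 2×2 block and a 3×3 block on the diagonal, so its determinant equals the product of the determinants of the diagonal blocks.
det of the 2×2 block = 30
det of the 3×3 block = 109
det = (30)·(109) = 3270

3270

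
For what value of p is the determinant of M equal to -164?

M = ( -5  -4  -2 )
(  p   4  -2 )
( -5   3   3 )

Expanding along the row containing p, det(M) is linear in p: det(M) = (6)·p + (-170).
Set (6)·p + (-170) = -164  ⇒  (6)·p = 6  ⇒  p = 1.

p = 1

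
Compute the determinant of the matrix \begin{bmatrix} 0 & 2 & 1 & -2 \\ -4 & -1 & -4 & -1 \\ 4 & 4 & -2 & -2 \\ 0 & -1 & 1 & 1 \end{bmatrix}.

Expand along column 1 (it has 2 zeros):
  − (-4) · M_21   where M_21 = det([2 1 -2; 4 -2 -2; -1 1 1]) = -6
  + (4) · M_31   where M_31 = det([2 1 -2; -1 -4 -1; -1 1 1]) = 6
det = (-1)·(-4)·(-6) + (+1)·(4)·(6) = 0

The determinant is 0.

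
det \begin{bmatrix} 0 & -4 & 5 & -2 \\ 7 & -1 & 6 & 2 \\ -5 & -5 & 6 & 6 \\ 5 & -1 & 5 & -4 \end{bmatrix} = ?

Expand along row 1 (it has 1 zero):
  − (-4) · M_12   where M_12 = det([7 6 2; -5 6 6; 5 5 -4]) = -428
  + (5) · M_13   where M_13 = det([7 -1 2; -5 -5 6; 5 -1 -4]) = 232
  − (-2) · M_14   where M_14 = det([7 -1 6; -5 -5 6; 5 -1 5]) = -8
det = (-1)·(-4)·(-428) + (+1)·(5)·(232) + (-1)·(-2)·(-8) = -568

-568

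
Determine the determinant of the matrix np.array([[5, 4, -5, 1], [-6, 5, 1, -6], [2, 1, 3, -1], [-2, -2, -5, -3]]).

The determinant is -1241.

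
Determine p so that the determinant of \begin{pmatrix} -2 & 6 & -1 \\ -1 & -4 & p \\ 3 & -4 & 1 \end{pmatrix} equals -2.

Expanding along the column containing p, det(B) is linear in p: det(B) = (10)·p + (-2).
Set (10)·p + (-2) = -2  ⇒  (10)·p = 0  ⇒  p = 0.

0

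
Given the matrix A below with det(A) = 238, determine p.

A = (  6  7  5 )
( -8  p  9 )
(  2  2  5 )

Expanding along the column containing p, det(A) is linear in p: det(A) = (20)·p + (218).
Set (20)·p + (218) = 238  ⇒  (20)·p = 20  ⇒  p = 1.

p = 1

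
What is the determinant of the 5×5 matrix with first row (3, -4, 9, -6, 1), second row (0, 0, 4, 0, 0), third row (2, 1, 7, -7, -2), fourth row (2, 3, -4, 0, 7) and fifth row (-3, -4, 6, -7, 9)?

Expand along row 2 (it has 4 zeros):
  − (4) · M_23   where M_23 = det([3 -4 -6 1; 2 1 -7 -2; 2 3 0 7; -3 -4 -7 9]) = 2645
det = (-1)·(4)·(2645) = -10580

The determinant is -10580.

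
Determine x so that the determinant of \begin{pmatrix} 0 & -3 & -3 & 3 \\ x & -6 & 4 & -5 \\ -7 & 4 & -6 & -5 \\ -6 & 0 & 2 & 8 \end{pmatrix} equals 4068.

x = 1

Expanding along the column containing x, det(A) is linear in x: det(A) = (-234)·x + (4302).
Set (-234)·x + (4302) = 4068  ⇒  (-234)·x = -234  ⇒  x = 1.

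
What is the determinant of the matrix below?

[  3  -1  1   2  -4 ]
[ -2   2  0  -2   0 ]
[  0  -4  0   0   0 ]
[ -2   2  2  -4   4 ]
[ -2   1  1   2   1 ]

Expand along row 3 (it has 4 zeros):
  − (-4) · M_32   where M_32 = det([3 1 2 -4; -2 0 -2 0; -2 2 -4 4; -2 1 2 1]) = -120
det = (-1)·(-4)·(-120) = -480

The determinant is -480.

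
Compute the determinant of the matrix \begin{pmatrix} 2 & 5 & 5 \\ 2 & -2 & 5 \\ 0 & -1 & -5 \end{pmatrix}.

Expand along row 3:
  − (-1) · |2 5; 2 5| = −(-1)·(10 − 10) = 0
  + (-5) · |2 5; 2 -2| = (-5)·(-4 − 10) = 70
Sum: (0) + (70) = 70

The determinant is 70.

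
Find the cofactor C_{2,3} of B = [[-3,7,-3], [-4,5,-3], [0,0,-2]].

0

Delete row 2 and column 3; the remaining 2×2 submatrix is [-3 7; 0 0].
Its determinant is (-3)·0 − 7·0 = 0.
The cofactor carries sign (−1)^(2+3) = −1, so C_{2,3} = −(0) = 0.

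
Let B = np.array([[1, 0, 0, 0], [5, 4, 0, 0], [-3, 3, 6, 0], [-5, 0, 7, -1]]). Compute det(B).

B is lower triangular, so det(B) is the product of the diagonal entries:
det = (1) · (4) · (6) · (-1) = -24

-24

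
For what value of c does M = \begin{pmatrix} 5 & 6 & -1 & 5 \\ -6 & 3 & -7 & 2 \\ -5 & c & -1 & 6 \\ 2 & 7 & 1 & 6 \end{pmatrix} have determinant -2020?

-2

Expanding along the column containing c, det(M) is linear in c: det(M) = (220)·c + (-1580).
Set (220)·c + (-1580) = -2020  ⇒  (220)·c = -440  ⇒  c = -2.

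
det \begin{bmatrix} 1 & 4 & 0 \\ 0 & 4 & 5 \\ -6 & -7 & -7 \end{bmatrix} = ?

-113

Expand along row 1:
  + 1 · |4 5; -7 -7| = 1·(-28 − (-35)) = 7
  − 4 · |0 5; -6 -7| = −4·(0 − (-30)) = -120
Sum: (7) + (-120) = -113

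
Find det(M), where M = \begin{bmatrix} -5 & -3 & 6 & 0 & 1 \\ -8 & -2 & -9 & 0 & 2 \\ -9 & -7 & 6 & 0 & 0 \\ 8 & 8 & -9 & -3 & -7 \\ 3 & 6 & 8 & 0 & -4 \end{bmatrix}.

5199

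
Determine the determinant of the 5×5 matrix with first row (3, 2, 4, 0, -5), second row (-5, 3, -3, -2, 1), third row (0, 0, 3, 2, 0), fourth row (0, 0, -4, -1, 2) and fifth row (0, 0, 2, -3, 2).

684

The matrix is block upper-triangular with a 2×2 block and a 3×3 block on the diagonal, so its determinant equals the product of the determinants of the diagonal blocks.
det of the 2×2 block = 19
det of the 3×3 block = 36
det = (19)·(36) = 684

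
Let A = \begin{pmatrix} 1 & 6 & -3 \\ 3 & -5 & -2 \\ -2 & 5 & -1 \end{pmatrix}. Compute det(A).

Expand along row 1:
  + 1 · |-5 -2; 5 -1| = 1·(5 − (-10)) = 15
  − 6 · |3 -2; -2 -1| = −6·(-3 − 4) = 42
  + (-3) · |3 -5; -2 5| = (-3)·(15 − 10) = -15
Sum: (15) + (42) + (-15) = 42

The determinant is 42.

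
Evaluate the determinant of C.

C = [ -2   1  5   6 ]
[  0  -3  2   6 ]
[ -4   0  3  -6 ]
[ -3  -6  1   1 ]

-368

Expand along row 2 (it has 1 zero):
  + (-3) · M_22   where M_22 = det([-2 5 6; -4 3 -6; -3 1 1]) = 122
  − (2) · M_23   where M_23 = det([-2 1 6; -4 0 -6; -3 -6 1]) = 238
  + (6) · M_24   where M_24 = det([-2 1 5; -4 0 3; -3 -6 1]) = 79
det = (+1)·(-3)·(122) + (-1)·(2)·(238) + (+1)·(6)·(79) = -368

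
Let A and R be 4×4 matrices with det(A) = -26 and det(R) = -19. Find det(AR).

det(AR) = 494

det(AR) = det(A)·det(R) = (-26)·(-19) = 494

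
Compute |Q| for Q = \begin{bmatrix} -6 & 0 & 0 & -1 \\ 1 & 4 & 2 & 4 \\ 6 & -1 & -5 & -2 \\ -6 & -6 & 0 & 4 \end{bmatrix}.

Expand along row 1 (it has 2 zeros):
  + (-6) · M_11   where M_11 = det([4 2 4; -1 -5 -2; -6 0 4]) = -168
  − (-1) · M_14   where M_14 = det([1 4 2; 6 -1 -5; -6 -6 0]) = 6
det = (+1)·(-6)·(-168) + (-1)·(-1)·(6) = 1014

det(Q) = 1014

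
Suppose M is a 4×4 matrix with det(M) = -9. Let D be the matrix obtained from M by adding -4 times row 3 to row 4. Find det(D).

Adding a multiple of one row to another leaves the determinant unchanged.
det(D) = (1)·(-9) = -9

|D| = -9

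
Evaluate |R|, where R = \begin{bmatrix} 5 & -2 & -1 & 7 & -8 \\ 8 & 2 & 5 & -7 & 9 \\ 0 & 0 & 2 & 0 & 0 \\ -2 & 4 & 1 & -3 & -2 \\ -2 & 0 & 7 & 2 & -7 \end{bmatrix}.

Expand along row 3 (it has 4 zeros):
  + (2) · M_33   where M_33 = det([5 -2 7 -8; 8 2 -7 9; -2 4 -3 -2; -2 0 2 -7]) = -990
det = (+1)·(2)·(-990) = -1980

det(R) = -1980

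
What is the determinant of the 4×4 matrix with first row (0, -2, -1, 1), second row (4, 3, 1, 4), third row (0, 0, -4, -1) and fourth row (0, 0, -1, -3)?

88

The matrix is block upper-triangular with a 2×2 block and a 2×2 block on the diagonal, so its determinant equals the product of the determinants of the diagonal blocks.
det of the 2×2 block = 8
det of the 2×2 block = 11
det = (8)·(11) = 88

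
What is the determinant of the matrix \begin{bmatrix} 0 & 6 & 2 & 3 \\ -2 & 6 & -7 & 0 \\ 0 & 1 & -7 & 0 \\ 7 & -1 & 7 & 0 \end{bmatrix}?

Expand along column 4 (it has 3 zeros):
  − (3) · M_14   where M_14 = det([-2 6 -7; 0 1 -7; 7 -1 7]) = -245
det = (-1)·(3)·(-245) = 735

735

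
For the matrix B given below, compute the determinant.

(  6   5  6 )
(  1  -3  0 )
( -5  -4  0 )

det(B) = -114

Expand along column 3:
  + 6 · |1 -3; -5 -4| = 6·(-4 − 15) = -114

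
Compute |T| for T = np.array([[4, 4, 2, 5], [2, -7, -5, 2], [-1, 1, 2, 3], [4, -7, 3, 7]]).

det(T) = 1132

Expand along row 1:
  + (4) · M_11   where M_11 = det([-7 -5 2; 1 2 3; -7 3 7]) = 139
  − (4) · M_12   where M_12 = det([2 -5 2; -1 2 3; 4 3 7]) = -107
  + (2) · M_13   where M_13 = det([2 -7 2; -1 1 3; 4 -7 7]) = -71
  − (5) · M_14   where M_14 = det([2 -7 -5; -1 1 2; 4 -7 3]) = -58
det = (+1)·(4)·(139) + (-1)·(4)·(-107) + (+1)·(2)·(-71) + (-1)·(5)·(-58) = 1132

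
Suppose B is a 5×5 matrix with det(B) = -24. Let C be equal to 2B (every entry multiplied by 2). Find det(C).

For a 5×5 matrix, det(2B) = 2^5·det(B) = 32·det(B).
det(C) = (32)·(-24) = -768

-768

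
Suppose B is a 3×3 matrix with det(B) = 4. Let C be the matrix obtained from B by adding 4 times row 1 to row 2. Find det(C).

Adding a multiple of one row to another leaves the determinant unchanged.
det(C) = (1)·(4) = 4

det(C) = 4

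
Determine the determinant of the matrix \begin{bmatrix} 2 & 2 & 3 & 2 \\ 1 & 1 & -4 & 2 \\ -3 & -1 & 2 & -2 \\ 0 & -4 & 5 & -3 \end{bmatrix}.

50

Expand along row 4 (it has 1 zero):
  + (-4) · M_42   where M_42 = det([2 3 2; 1 -4 2; -3 2 -2]) = -24
  − (5) · M_43   where M_43 = det([2 2 2; 1 1 2; -3 -1 -2]) = -4
  + (-3) · M_44   where M_44 = det([2 2 3; 1 1 -4; -3 -1 2]) = 22
det = (+1)·(-4)·(-24) + (-1)·(5)·(-4) + (+1)·(-3)·(22) = 50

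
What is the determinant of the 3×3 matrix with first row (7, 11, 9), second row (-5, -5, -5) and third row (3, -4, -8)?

Expand along row 1:
  + 7 · |-5 -5; -4 -8| = 7·(40 − 20) = 140
  − 11 · |-5 -5; 3 -8| = −11·(40 − (-15)) = -605
  + 9 · |-5 -5; 3 -4| = 9·(20 − (-15)) = 315
Sum: (140) + (-605) + (315) = -150

The determinant is -150.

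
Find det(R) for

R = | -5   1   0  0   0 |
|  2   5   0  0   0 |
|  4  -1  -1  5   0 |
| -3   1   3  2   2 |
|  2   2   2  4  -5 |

The determinant is -3051.

R is block lower-triangular with a 2×2 block and a 3×3 block on the diagonal, so its determinant equals the product of the determinants of the diagonal blocks.
det of the 2×2 block = -27
det of the 3×3 block = 113
det = (-27)·(113) = -3051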